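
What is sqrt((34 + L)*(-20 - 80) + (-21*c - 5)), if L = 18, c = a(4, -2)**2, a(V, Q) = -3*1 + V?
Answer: I*sqrt(5226) ≈ 72.291*I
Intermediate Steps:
a(V, Q) = -3 + V
c = 1 (c = (-3 + 4)**2 = 1**2 = 1)
sqrt((34 + L)*(-20 - 80) + (-21*c - 5)) = sqrt((34 + 18)*(-20 - 80) + (-21*1 - 5)) = sqrt(52*(-100) + (-21 - 5)) = sqrt(-5200 - 26) = sqrt(-5226) = I*sqrt(5226)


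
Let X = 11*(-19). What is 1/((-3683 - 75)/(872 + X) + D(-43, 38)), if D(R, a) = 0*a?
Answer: -663/3758 ≈ -0.17642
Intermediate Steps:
X = -209
D(R, a) = 0
1/((-3683 - 75)/(872 + X) + D(-43, 38)) = 1/((-3683 - 75)/(872 - 209) + 0) = 1/(-3758/663 + 0) = 1/(-3758/663) = -663/3758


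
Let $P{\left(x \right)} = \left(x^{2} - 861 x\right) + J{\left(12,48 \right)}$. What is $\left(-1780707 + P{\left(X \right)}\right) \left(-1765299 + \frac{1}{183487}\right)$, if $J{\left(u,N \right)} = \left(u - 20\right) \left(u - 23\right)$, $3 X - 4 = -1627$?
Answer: $\frac{331079800389676844}{183487} \approx 1.8044 \cdot 10^{12}$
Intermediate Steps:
$X = -541$ ($X = \frac{4}{3} + \frac{1}{3} \left(-1627\right) = \frac{4}{3} - \frac{1627}{3} = -541$)
$J{\left(u,N \right)} = \left(-23 + u\right) \left(-20 + u\right)$ ($J{\left(u,N \right)} = \left(-20 + u\right) \left(-23 + u\right) = \left(-23 + u\right) \left(-20 + u\right)$)
$P{\left(x \right)} = 88 + x^{2} - 861 x$ ($P{\left(x \right)} = \left(x^{2} - 861 x\right) + \left(460 + 12^{2} - 516\right) = \left(x^{2} - 861 x\right) + \left(460 + 144 - 516\right) = \left(x^{2} - 861 x\right) + 88 = 88 + x^{2} - 861 x$)
$\left(-1780707 + P{\left(X \right)}\right) \left(-1765299 + \frac{1}{183487}\right) = \left(-1780707 + \left(88 + \left(-541\right)^{2} - -465801\right)\right) \left(-1765299 + \frac{1}{183487}\right) = \left(-1780707 + \left(88 + 292681 + 465801\right)\right) \left(-1765299 + \frac{1}{183487}\right) = \left(-1780707 + 758570\right) \left(- \frac{323909417612}{183487}\right) = \left(-1022137\right) \left(- \frac{323909417612}{183487}\right) = \frac{331079800389676844}{183487}$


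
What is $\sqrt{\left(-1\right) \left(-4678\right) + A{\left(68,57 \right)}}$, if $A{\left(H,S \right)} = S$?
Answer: $\sqrt{4735} \approx 68.811$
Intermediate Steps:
$\sqrt{\left(-1\right) \left(-4678\right) + A{\left(68,57 \right)}} = \sqrt{\left(-1\right) \left(-4678\right) + 57} = \sqrt{4678 + 57} = \sqrt{4735}$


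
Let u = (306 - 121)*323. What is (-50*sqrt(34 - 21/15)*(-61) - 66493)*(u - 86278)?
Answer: 1763593839 - 16179030*sqrt(815) ≈ 1.3017e+9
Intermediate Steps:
u = 59755 (u = 185*323 = 59755)
(-50*sqrt(34 - 21/15)*(-61) - 66493)*(u - 86278) = (-50*sqrt(34 - 21/15)*(-61) - 66493)*(59755 - 86278) = (-50*sqrt(34 - 21*1/15)*(-61) - 66493)*(-26523) = (-50*sqrt(34 - 7/5)*(-61) - 66493)*(-26523) = (-10*sqrt(815)*(-61) - 66493)*(-26523) = (610*sqrt(815) - 66493)*(-26523) = (-66493 + 610*sqrt(815))*(-26523) = 1763593839 - 16179030*sqrt(815)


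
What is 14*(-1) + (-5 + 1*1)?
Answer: -18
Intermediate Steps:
14*(-1) + (-5 + 1*1) = -14 + (-5 + 1) = -14 - 4 = -18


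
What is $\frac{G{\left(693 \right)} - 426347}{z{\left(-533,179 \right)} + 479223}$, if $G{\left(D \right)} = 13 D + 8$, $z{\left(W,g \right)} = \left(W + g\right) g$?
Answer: $- \frac{139110}{138619} \approx -1.0035$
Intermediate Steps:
$z{\left(W,g \right)} = g \left(W + g\right)$
$G{\left(D \right)} = 8 + 13 D$
$\frac{G{\left(693 \right)} - 426347}{z{\left(-533,179 \right)} + 479223} = \frac{\left(8 + 13 \cdot 693\right) - 426347}{179 \left(-533 + 179\right) + 479223} = \frac{\left(8 + 9009\right) - 426347}{179 \left(-354\right) + 479223} = \frac{9017 - 426347}{-63366 + 479223} = - \frac{417330}{415857} = \left(-417330\right) \frac{1}{415857} = - \frac{139110}{138619}$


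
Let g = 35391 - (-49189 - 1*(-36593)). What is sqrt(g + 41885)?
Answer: 4*sqrt(5617) ≈ 299.79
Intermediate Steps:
g = 47987 (g = 35391 - (-49189 + 36593) = 35391 - 1*(-12596) = 35391 + 12596 = 47987)
sqrt(g + 41885) = sqrt(47987 + 41885) = sqrt(89872) = 4*sqrt(5617)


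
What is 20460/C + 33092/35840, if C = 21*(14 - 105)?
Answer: -7976757/815360 ≈ -9.7831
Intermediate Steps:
C = -1911 (C = 21*(-91) = -1911)
20460/C + 33092/35840 = 20460/(-1911) + 33092/35840 = 20460*(-1/1911) + 33092*(1/35840) = -6820/637 + 8273/8960 = -7976757/815360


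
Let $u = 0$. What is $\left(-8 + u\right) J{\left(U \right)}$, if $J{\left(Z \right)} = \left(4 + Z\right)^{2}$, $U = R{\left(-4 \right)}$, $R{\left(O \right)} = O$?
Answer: $0$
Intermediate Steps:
$U = -4$
$\left(-8 + u\right) J{\left(U \right)} = \left(-8 + 0\right) \left(4 - 4\right)^{2} = - 8 \cdot 0^{2} = \left(-8\right) 0 = 0$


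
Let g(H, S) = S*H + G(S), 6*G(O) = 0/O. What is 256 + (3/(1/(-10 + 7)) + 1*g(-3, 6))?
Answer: 229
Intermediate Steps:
G(O) = 0 (G(O) = (0/O)/6 = (1/6)*0 = 0)
g(H, S) = H*S (g(H, S) = S*H + 0 = H*S + 0 = H*S)
256 + (3/(1/(-10 + 7)) + 1*g(-3, 6)) = 256 + (3/(1/(-10 + 7)) + 1*(-3*6)) = 256 + (3/(1/(-3)) + 1*(-18)) = 256 + (3/(-1/3) - 18) = 256 + (3*(-3) - 18) = 256 + (-9 - 18) = 256 - 27 = 229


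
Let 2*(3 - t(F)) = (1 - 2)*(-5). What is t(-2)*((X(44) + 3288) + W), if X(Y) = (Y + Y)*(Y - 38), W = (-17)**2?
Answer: 4105/2 ≈ 2052.5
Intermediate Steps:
t(F) = 1/2 (t(F) = 3 - (1 - 2)*(-5)/2 = 3 - (-1)*(-5)/2 = 3 - 1/2*5 = 3 - 5/2 = 1/2)
W = 289
X(Y) = 2*Y*(-38 + Y) (X(Y) = (2*Y)*(-38 + Y) = 2*Y*(-38 + Y))
t(-2)*((X(44) + 3288) + W) = ((2*44*(-38 + 44) + 3288) + 289)/2 = ((2*44*6 + 3288) + 289)/2 = ((528 + 3288) + 289)/2 = (3816 + 289)/2 = (1/2)*4105 = 4105/2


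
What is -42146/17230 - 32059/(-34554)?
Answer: -451968157/297682710 ≈ -1.5183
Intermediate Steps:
-42146/17230 - 32059/(-34554) = -42146*1/17230 - 32059*(-1/34554) = -21073/8615 + 32059/34554 = -451968157/297682710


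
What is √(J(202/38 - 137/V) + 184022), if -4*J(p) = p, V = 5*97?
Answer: √62505386817670/18430 ≈ 428.98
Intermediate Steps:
V = 485
J(p) = -p/4
√(J(202/38 - 137/V) + 184022) = √(-(202/38 - 137/485)/4 + 184022) = √(-(202*(1/38) - 137*1/485)/4 + 184022) = √(-(101/19 - 137/485)/4 + 184022) = √(-¼*46382/9215 + 184022) = √(-23191/18430 + 184022) = √(3391502269/18430) = √62505386817670/18430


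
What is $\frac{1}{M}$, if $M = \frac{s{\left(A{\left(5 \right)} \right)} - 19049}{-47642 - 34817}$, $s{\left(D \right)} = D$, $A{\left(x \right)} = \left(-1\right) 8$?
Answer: $\frac{82459}{19057} \approx 4.327$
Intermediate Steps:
$A{\left(x \right)} = -8$
$M = \frac{19057}{82459}$ ($M = \frac{-8 - 19049}{-47642 - 34817} = - \frac{19057}{-82459} = \left(-19057\right) \left(- \frac{1}{82459}\right) = \frac{19057}{82459} \approx 0.23111$)
$\frac{1}{M} = \frac{1}{\frac{19057}{82459}} = \frac{82459}{19057}$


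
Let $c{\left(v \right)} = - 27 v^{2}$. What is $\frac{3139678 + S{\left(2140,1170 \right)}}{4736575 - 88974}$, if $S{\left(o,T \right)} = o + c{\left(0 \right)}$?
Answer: $\frac{3141818}{4647601} \approx 0.67601$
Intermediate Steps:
$S{\left(o,T \right)} = o$ ($S{\left(o,T \right)} = o - 27 \cdot 0^{2} = o - 0 = o + 0 = o$)
$\frac{3139678 + S{\left(2140,1170 \right)}}{4736575 - 88974} = \frac{3139678 + 2140}{4736575 - 88974} = \frac{3141818}{4647601}$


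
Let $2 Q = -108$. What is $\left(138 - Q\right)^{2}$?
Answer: $36864$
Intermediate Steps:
$Q = -54$ ($Q = \frac{1}{2} \left(-108\right) = -54$)
$\left(138 - Q\right)^{2} = \left(138 - -54\right)^{2} = \left(138 + 54\right)^{2} = 192^{2} = 36864$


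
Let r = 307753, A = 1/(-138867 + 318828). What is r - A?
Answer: 55383537632/179961 ≈ 3.0775e+5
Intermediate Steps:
A = 1/179961 ≈ 5.5568e-6
r - A = 307753 - 1*1/179961 = 307753 - 1/179961 = 55383537632/179961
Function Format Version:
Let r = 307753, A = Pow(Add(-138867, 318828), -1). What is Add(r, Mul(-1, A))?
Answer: Rational(55383537632, 179961) ≈ 3.0775e+5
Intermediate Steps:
A = Rational(1, 179961) (A = Pow(179961, -1) = Rational(1, 179961) ≈ 5.5568e-6)
Add(r, Mul(-1, A)) = Add(307753, Mul(-1, Rational(1, 179961))) = Add(307753, Rational(-1, 179961)) = Rational(55383537632, 179961)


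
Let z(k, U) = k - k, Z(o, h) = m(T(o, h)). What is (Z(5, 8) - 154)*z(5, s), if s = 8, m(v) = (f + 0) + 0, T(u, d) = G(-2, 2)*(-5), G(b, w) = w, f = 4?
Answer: 0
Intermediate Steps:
T(u, d) = -10 (T(u, d) = 2*(-5) = -10)
m(v) = 4 (m(v) = (4 + 0) + 0 = 4 + 0 = 4)
Z(o, h) = 4
z(k, U) = 0
(Z(5, 8) - 154)*z(5, s) = (4 - 154)*0 = -150*0 = 0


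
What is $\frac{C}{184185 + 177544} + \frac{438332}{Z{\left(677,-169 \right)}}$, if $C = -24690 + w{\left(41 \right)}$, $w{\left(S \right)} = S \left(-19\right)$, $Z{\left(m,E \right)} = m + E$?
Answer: $\frac{39636114444}{45939583} \approx 862.79$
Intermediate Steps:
$Z{\left(m,E \right)} = E + m$
$w{\left(S \right)} = - 19 S$
$C = -25469$ ($C = -24690 - 779 = -25469$)
$\frac{C}{184185 + 177544} + \frac{438332}{Z{\left(677,-169 \right)}} = - \frac{25469}{184185 + 177544} + \frac{438332}{-169 + 677} = - \frac{25469}{361729} + \frac{438332}{508} = \left(-25469\right) \frac{1}{361729} + 438332 \cdot \frac{1}{508} = - \frac{25469}{361729} + \frac{109583}{127} = \frac{39636114444}{45939583}$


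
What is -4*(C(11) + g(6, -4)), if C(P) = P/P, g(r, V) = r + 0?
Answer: -28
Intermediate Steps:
g(r, V) = r
C(P) = 1
-4*(C(11) + g(6, -4)) = -4*(1 + 6) = -4*7 = -28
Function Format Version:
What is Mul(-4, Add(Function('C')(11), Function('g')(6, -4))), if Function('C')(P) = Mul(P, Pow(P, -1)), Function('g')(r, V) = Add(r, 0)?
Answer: -28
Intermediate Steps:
Function('g')(r, V) = r
Function('C')(P) = 1
Mul(-4, Add(Function('C')(11), Function('g')(6, -4))) = Mul(-4, Add(1, 6)) = Mul(-4, 7) = -28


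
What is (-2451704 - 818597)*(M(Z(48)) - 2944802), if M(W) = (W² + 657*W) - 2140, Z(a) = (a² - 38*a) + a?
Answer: 7591225439862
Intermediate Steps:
Z(a) = a² - 37*a
M(W) = -2140 + W² + 657*W
(-2451704 - 818597)*(M(Z(48)) - 2944802) = (-2451704 - 818597)*((-2140 + (48*(-37 + 48))² + 657*(48*(-37 + 48))) - 2944802) = -3270301*((-2140 + (48*11)² + 657*(48*11)) - 2944802) = -3270301*((-2140 + 528² + 657*528) - 2944802) = -3270301*((-2140 + 278784 + 346896) - 2944802) = -3270301*(623540 - 2944802) = -3270301*(-2321262) = 7591225439862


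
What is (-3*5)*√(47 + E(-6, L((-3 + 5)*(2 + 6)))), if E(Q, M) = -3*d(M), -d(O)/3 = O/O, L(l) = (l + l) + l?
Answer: -30*√14 ≈ -112.25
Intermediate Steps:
L(l) = 3*l (L(l) = 2*l + l = 3*l)
d(O) = -3 (d(O) = -3*O/O = -3*1 = -3)
E(Q, M) = 9 (E(Q, M) = -3*(-3) = 9)
(-3*5)*√(47 + E(-6, L((-3 + 5)*(2 + 6)))) = (-3*5)*√(47 + 9) = -30*√14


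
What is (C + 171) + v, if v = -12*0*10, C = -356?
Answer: -185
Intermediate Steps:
v = 0 (v = 0*10 = 0)
(C + 171) + v = (-356 + 171) + 0 = -185 + 0 = -185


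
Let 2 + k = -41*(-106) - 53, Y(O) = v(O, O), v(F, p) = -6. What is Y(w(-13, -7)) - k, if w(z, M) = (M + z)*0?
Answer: -4297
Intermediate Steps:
w(z, M) = 0
Y(O) = -6
k = 4291 (k = -2 + (-41*(-106) - 53) = -2 + (4346 - 53) = -2 + 4293 = 4291)
Y(w(-13, -7)) - k = -6 - 1*4291 = -6 - 4291 = -4297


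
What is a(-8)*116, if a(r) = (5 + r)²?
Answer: 1044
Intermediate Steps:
a(-8)*116 = (5 - 8)²*116 = (-3)²*116 = 9*116 = 1044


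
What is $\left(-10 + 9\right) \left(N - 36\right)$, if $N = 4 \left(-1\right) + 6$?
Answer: $34$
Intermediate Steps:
$N = 2$ ($N = -4 + 6 = 2$)
$\left(-10 + 9\right) \left(N - 36\right) = \left(-10 + 9\right) \left(2 - 36\right) = \left(-1\right) \left(-34\right) = 34$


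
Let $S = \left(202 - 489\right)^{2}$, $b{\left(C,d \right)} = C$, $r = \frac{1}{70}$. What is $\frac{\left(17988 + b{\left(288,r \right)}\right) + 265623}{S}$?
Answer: $\frac{40557}{11767} \approx 3.4467$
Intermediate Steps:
$r = \frac{1}{70} \approx 0.014286$
$S = 82369$ ($S = \left(-287\right)^{2} = 82369$)
$\frac{\left(17988 + b{\left(288,r \right)}\right) + 265623}{S} = \frac{\left(17988 + 288\right) + 265623}{82369} = \left(18276 + 265623\right) \frac{1}{82369} = 283899 \cdot \frac{1}{82369} = \frac{40557}{11767}$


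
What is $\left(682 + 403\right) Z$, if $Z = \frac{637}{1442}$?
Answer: $\frac{98735}{206} \approx 479.3$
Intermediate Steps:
$Z = \frac{91}{206}$ ($Z = 637 \cdot \frac{1}{1442} = \frac{91}{206} \approx 0.44175$)
$\left(682 + 403\right) Z = \left(682 + 403\right) \frac{91}{206} = 1085 \cdot \frac{91}{206} = \frac{98735}{206}$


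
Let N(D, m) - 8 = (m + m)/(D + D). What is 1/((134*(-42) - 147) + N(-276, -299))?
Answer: -12/69191 ≈ -0.00017343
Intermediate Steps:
N(D, m) = 8 + m/D (N(D, m) = 8 + (m + m)/(D + D) = 8 + (2*m)/((2*D)) = 8 + (2*m)*(1/(2*D)) = 8 + m/D)
1/((134*(-42) - 147) + N(-276, -299)) = 1/((134*(-42) - 147) + (8 - 299/(-276))) = 1/((-5628 - 147) + (8 - 299*(-1/276))) = 1/(-5775 + (8 + 13/12)) = 1/(-5775 + 109/12) = 1/(-69191/12) = -12/69191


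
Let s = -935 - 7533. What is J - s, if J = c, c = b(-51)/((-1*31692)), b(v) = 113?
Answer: 268367743/31692 ≈ 8468.0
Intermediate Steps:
s = -8468
c = -113/31692 (c = 113/((-1*31692)) = 113/(-31692) = 113*(-1/31692) = -113/31692 ≈ -0.0035656)
J = -113/31692 ≈ -0.0035656
J - s = -113/31692 - 1*(-8468) = -113/31692 + 8468 = 268367743/31692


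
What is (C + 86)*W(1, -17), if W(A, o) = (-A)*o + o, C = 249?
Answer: 0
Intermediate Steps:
W(A, o) = o - A*o (W(A, o) = -A*o + o = o - A*o)
(C + 86)*W(1, -17) = (249 + 86)*(-17*(1 - 1*1)) = 335*(-17*(1 - 1)) = 335*(-17*0) = 335*0 = 0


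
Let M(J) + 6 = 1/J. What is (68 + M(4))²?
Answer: 62001/16 ≈ 3875.1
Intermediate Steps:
M(J) = -6 + 1/J
(68 + M(4))² = (68 + (-6 + 1/4))² = (68 + (-6 + ¼))² = (68 - 23/4)² = (249/4)² = 62001/16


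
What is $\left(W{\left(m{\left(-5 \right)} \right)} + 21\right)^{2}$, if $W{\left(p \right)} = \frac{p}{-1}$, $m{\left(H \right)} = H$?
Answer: $676$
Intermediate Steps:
$W{\left(p \right)} = - p$ ($W{\left(p \right)} = p \left(-1\right) = - p$)
$\left(W{\left(m{\left(-5 \right)} \right)} + 21\right)^{2} = \left(\left(-1\right) \left(-5\right) + 21\right)^{2} = \left(5 + 21\right)^{2} = 26^{2} = 676$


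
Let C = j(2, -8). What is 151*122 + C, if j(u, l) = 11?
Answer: 18433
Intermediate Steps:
C = 11
151*122 + C = 151*122 + 11 = 18422 + 11 = 18433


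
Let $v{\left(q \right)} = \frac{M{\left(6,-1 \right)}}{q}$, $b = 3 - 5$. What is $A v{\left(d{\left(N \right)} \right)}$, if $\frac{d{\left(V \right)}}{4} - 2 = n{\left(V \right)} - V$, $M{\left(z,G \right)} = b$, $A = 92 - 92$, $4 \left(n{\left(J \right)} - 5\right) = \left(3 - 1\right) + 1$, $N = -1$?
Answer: $0$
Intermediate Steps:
$n{\left(J \right)} = \frac{23}{4}$ ($n{\left(J \right)} = 5 + \frac{\left(3 - 1\right) + 1}{4} = 5 + \frac{2 + 1}{4} = 5 + \frac{1}{4} \cdot 3 = 5 + \frac{3}{4} = \frac{23}{4}$)
$A = 0$
$b = -2$ ($b = 3 - 5 = -2$)
$M{\left(z,G \right)} = -2$
$d{\left(V \right)} = 31 - 4 V$ ($d{\left(V \right)} = 8 + 4 \left(\frac{23}{4} - V\right) = 8 - \left(-23 + 4 V\right) = 31 - 4 V$)
$v{\left(q \right)} = - \frac{2}{q}$
$A v{\left(d{\left(N \right)} \right)} = 0 \left(- \frac{2}{31 - -4}\right) = 0 \left(- \frac{2}{31 + 4}\right) = 0 \left(- \frac{2}{35}\right) = 0$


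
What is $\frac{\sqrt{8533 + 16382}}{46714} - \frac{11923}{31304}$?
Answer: $- \frac{11923}{31304} + \frac{\sqrt{24915}}{46714} \approx -0.3775$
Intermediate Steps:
$\frac{\sqrt{8533 + 16382}}{46714} - \frac{11923}{31304} = \sqrt{24915} \cdot \frac{1}{46714} - \frac{11923}{31304} = \frac{\sqrt{24915}}{46714} - \frac{11923}{31304} = - \frac{11923}{31304} + \frac{\sqrt{24915}}{46714}$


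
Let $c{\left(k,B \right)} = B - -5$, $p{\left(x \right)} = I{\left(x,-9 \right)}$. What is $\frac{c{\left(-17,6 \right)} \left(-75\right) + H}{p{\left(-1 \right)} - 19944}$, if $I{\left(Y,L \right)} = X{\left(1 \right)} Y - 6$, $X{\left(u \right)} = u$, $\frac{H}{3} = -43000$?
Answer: $\frac{129825}{19951} \approx 6.5072$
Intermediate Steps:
$H = -129000$ ($H = 3 \left(-43000\right) = -129000$)
$I{\left(Y,L \right)} = -6 + Y$ ($I{\left(Y,L \right)} = 1 Y - 6 = Y - 6 = -6 + Y$)
$p{\left(x \right)} = -6 + x$
$c{\left(k,B \right)} = 5 + B$ ($c{\left(k,B \right)} = B + 5 = 5 + B$)
$\frac{c{\left(-17,6 \right)} \left(-75\right) + H}{p{\left(-1 \right)} - 19944} = \frac{\left(5 + 6\right) \left(-75\right) - 129000}{\left(-6 - 1\right) - 19944} = \frac{11 \left(-75\right) - 129000}{-7 - 19944} = \frac{-825 - 129000}{-19951} = \left(-129825\right) \left(- \frac{1}{19951}\right) = \frac{129825}{19951}$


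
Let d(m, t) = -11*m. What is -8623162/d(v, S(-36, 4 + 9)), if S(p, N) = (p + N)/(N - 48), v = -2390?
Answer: -4311581/13145 ≈ -328.00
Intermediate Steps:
S(p, N) = (N + p)/(-48 + N)
-8623162/d(v, S(-36, 4 + 9)) = -8623162/((-11*(-2390))) = -8623162/26290 = -8623162*1/26290 = -4311581/13145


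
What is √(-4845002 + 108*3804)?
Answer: I*√4434170 ≈ 2105.7*I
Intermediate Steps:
√(-4845002 + 108*3804) = √(-4845002 + 410832) = √(-4434170) = I*√4434170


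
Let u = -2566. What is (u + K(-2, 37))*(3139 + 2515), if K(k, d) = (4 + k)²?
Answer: -14485548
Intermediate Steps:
(u + K(-2, 37))*(3139 + 2515) = (-2566 + (4 - 2)²)*(3139 + 2515) = (-2566 + 2²)*5654 = (-2566 + 4)*5654 = -2562*5654 = -14485548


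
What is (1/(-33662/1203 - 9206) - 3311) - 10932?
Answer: -158218081843/11108480 ≈ -14243.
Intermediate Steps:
(1/(-33662/1203 - 9206) - 3311) - 10932 = (1/(-11108480/1203) - 3311) - 10932 = (-1203/11108480 - 3311) - 10932 = -36780178483/11108480 - 10932 = -158218081843/11108480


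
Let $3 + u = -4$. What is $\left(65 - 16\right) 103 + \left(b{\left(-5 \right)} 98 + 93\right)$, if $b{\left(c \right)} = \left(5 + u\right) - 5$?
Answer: $4454$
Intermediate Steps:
$u = -7$ ($u = -3 - 4 = -7$)
$b{\left(c \right)} = -7$ ($b{\left(c \right)} = \left(5 - 7\right) - 5 = -2 - 5 = -7$)
$\left(65 - 16\right) 103 + \left(b{\left(-5 \right)} 98 + 93\right) = \left(65 - 16\right) 103 + \left(\left(-7\right) 98 + 93\right) = 49 \cdot 103 + \left(-686 + 93\right) = 5047 - 593 = 4454$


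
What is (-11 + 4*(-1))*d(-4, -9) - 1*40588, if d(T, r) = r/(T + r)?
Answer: -527779/13 ≈ -40598.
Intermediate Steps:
(-11 + 4*(-1))*d(-4, -9) - 1*40588 = (-11 + 4*(-1))*(-9/(-4 - 9)) - 1*40588 = (-11 - 4)*(-9/(-13)) - 40588 = -(-135)*(-1)/13 - 40588 = -15*9/13 - 40588 = -135/13 - 40588 = -527779/13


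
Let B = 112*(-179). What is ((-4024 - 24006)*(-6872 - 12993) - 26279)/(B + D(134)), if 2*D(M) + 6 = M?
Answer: -556789671/19984 ≈ -27862.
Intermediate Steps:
D(M) = -3 + M/2
B = -20048
((-4024 - 24006)*(-6872 - 12993) - 26279)/(B + D(134)) = ((-4024 - 24006)*(-6872 - 12993) - 26279)/(-20048 + (-3 + (½)*134)) = (-28030*(-19865) - 26279)/(-20048 + (-3 + 67)) = (556815950 - 26279)/(-20048 + 64) = 556789671/(-19984) = 556789671*(-1/19984) = -556789671/19984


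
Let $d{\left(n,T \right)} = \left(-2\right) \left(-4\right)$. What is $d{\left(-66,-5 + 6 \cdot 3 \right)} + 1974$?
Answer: $1982$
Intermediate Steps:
$d{\left(n,T \right)} = 8$
$d{\left(-66,-5 + 6 \cdot 3 \right)} + 1974 = 8 + 1974 = 1982$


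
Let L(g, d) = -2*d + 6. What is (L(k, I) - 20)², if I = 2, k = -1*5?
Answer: 324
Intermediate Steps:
k = -5
L(g, d) = 6 - 2*d
(L(k, I) - 20)² = ((6 - 2*2) - 20)² = ((6 - 4) - 20)² = (2 - 20)² = (-18)² = 324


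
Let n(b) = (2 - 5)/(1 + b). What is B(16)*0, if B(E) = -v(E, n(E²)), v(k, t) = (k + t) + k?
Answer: 0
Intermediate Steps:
n(b) = -3/(1 + b)
v(k, t) = t + 2*k
B(E) = -2*E + 3/(1 + E²) (B(E) = -(-3/(1 + E²) + 2*E) = -2*E + 3/(1 + E²))
B(16)*0 = ((3 - 2*16*(1 + 16²))/(1 + 16²))*0 = ((3 - 2*16*(1 + 256))/(1 + 256))*0 = ((3 - 2*16*257)/257)*0 = ((3 - 8224)/257)*0 = ((1/257)*(-8221))*0 = -8221/257*0 = 0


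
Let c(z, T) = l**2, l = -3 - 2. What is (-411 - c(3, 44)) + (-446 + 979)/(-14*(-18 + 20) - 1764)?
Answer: -781845/1792 ≈ -436.30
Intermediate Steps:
l = -5
c(z, T) = 25 (c(z, T) = (-5)**2 = 25)
(-411 - c(3, 44)) + (-446 + 979)/(-14*(-18 + 20) - 1764) = (-411 - 1*25) + (-446 + 979)/(-14*(-18 + 20) - 1764) = (-411 - 25) + 533/(-14*2 - 1764) = -436 + 533/(-28 - 1764) = -436 + 533/(-1792) = -436 + 533*(-1/1792) = -436 - 533/1792 = -781845/1792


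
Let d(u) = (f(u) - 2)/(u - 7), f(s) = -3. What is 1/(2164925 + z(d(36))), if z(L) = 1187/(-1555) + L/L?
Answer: 1555/3366458743 ≈ 4.6191e-7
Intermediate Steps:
d(u) = -5/(-7 + u) (d(u) = (-3 - 2)/(u - 7) = -5/(-7 + u))
z(L) = 368/1555 (z(L) = 1187*(-1/1555) + 1 = -1187/1555 + 1 = 368/1555)
1/(2164925 + z(d(36))) = 1/(2164925 + 368/1555) = 1/(3366458743/1555) = 1555/3366458743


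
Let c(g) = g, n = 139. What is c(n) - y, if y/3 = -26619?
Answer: 79996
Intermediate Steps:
y = -79857 (y = 3*(-26619) = -79857)
c(n) - y = 139 - 1*(-79857) = 139 + 79857 = 79996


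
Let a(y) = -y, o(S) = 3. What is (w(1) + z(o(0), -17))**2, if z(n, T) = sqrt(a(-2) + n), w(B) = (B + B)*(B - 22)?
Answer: (-42 + sqrt(5))**2 ≈ 1581.2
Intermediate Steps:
w(B) = 2*B*(-22 + B) (w(B) = (2*B)*(-22 + B) = 2*B*(-22 + B))
z(n, T) = sqrt(2 + n) (z(n, T) = sqrt(-1*(-2) + n) = sqrt(2 + n))
(w(1) + z(o(0), -17))**2 = (2*1*(-22 + 1) + sqrt(2 + 3))**2 = (2*1*(-21) + sqrt(5))**2 = (-42 + sqrt(5))**2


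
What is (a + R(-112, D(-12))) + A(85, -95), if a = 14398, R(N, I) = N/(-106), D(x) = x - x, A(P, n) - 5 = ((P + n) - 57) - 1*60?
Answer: 756684/53 ≈ 14277.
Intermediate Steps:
A(P, n) = -112 + P + n (A(P, n) = 5 + (((P + n) - 57) - 1*60) = 5 + ((-57 + P + n) - 60) = 5 + (-117 + P + n) = -112 + P + n)
D(x) = 0
R(N, I) = -N/106 (R(N, I) = N*(-1/106) = -N/106)
(a + R(-112, D(-12))) + A(85, -95) = (14398 - 1/106*(-112)) + (-112 + 85 - 95) = (14398 + 56/53) - 122 = 763150/53 - 122 = 756684/53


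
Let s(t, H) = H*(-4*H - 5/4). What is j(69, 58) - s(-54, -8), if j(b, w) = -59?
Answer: 187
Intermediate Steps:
s(t, H) = H*(-5/4 - 4*H) (s(t, H) = H*(-4*H - 5*¼) = H*(-4*H - 5/4) = H*(-5/4 - 4*H))
j(69, 58) - s(-54, -8) = -59 - (-1)*(-8)*(5 + 16*(-8))/4 = -59 - (-1)*(-8)*(5 - 128)/4 = -59 - (-1)*(-8)*(-123)/4 = -59 - 1*(-246) = -59 + 246 = 187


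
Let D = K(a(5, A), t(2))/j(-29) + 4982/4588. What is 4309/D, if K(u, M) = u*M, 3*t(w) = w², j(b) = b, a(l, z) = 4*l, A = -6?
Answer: 859981602/33197 ≈ 25905.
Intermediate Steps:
t(w) = w²/3
K(u, M) = M*u
D = 33197/199578 (D = (((⅓)*2²)*(4*5))/(-29) + 4982/4588 = (((⅓)*4)*20)*(-1/29) + 4982*(1/4588) = ((4/3)*20)*(-1/29) + 2491/2294 = (80/3)*(-1/29) + 2491/2294 = -80/87 + 2491/2294 = 33197/199578 ≈ 0.16634)
4309/D = 4309/(33197/199578) = 4309*(199578/33197) = 859981602/33197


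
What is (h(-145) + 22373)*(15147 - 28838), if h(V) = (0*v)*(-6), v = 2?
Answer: -306308743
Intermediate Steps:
h(V) = 0 (h(V) = (0*2)*(-6) = 0*(-6) = 0)
(h(-145) + 22373)*(15147 - 28838) = (0 + 22373)*(15147 - 28838) = 22373*(-13691) = -306308743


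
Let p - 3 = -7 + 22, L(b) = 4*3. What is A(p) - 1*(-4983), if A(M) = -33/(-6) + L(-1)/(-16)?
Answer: 19951/4 ≈ 4987.8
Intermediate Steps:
L(b) = 12
p = 18 (p = 3 + (-7 + 22) = 3 + 15 = 18)
A(M) = 19/4 (A(M) = -33/(-6) + 12/(-16) = -33*(-⅙) + 12*(-1/16) = 11/2 - ¾ = 19/4)
A(p) - 1*(-4983) = 19/4 - 1*(-4983) = 19/4 + 4983 = 19951/4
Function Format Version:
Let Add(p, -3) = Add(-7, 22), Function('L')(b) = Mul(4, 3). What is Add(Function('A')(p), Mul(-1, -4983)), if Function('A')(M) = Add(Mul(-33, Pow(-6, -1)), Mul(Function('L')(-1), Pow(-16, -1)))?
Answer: Rational(19951, 4) ≈ 4987.8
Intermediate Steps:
Function('L')(b) = 12
p = 18 (p = Add(3, Add(-7, 22)) = Add(3, 15) = 18)
Function('A')(M) = Rational(19, 4) (Function('A')(M) = Add(Mul(-33, Pow(-6, -1)), Mul(12, Pow(-16, -1))) = Add(Mul(-33, Rational(-1, 6)), Mul(12, Rational(-1, 16))) = Add(Rational(11, 2), Rational(-3, 4)) = Rational(19, 4))
Add(Function('A')(p), Mul(-1, -4983)) = Add(Rational(19, 4), Mul(-1, -4983)) = Add(Rational(19, 4), 4983) = Rational(19951, 4)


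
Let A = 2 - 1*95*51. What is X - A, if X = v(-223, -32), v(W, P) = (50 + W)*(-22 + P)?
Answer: 14185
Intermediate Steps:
v(W, P) = (-22 + P)*(50 + W)
X = 9342 (X = -1100 - 22*(-223) + 50*(-32) - 32*(-223) = -1100 + 4906 - 1600 + 7136 = 9342)
A = -4843 (A = 2 - 95*51 = 2 - 4845 = -4843)
X - A = 9342 - 1*(-4843) = 9342 + 4843 = 14185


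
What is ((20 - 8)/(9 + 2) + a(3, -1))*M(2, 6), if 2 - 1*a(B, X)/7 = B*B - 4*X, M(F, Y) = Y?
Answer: -5010/11 ≈ -455.45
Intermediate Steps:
a(B, X) = 14 - 7*B² + 28*X (a(B, X) = 14 - 7*(B*B - 4*X) = 14 - 7*(B² - 4*X) = 14 + (-7*B² + 28*X) = 14 - 7*B² + 28*X)
((20 - 8)/(9 + 2) + a(3, -1))*M(2, 6) = ((20 - 8)/(9 + 2) + (14 - 7*3² + 28*(-1)))*6 = (12/11 + (14 - 7*9 - 28))*6 = (12*(1/11) + (14 - 63 - 28))*6 = (12/11 - 77)*6 = -835/11*6 = -5010/11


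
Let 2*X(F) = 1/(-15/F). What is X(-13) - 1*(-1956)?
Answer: 58693/30 ≈ 1956.4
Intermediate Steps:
X(F) = -F/30 (X(F) = 1/(2*((-15/F))) = (-F/15)/2 = -F/30)
X(-13) - 1*(-1956) = -1/30*(-13) - 1*(-1956) = 13/30 + 1956 = 58693/30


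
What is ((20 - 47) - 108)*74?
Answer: -9990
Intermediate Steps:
((20 - 47) - 108)*74 = (-27 - 108)*74 = -135*74 = -9990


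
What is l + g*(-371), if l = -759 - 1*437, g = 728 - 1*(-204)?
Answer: -346968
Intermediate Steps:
g = 932 (g = 728 + 204 = 932)
l = -1196 (l = -759 - 437 = -1196)
l + g*(-371) = -1196 + 932*(-371) = -1196 - 345772 = -346968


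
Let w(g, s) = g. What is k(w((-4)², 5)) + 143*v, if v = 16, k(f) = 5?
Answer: 2293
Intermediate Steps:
k(w((-4)², 5)) + 143*v = 5 + 143*16 = 5 + 2288 = 2293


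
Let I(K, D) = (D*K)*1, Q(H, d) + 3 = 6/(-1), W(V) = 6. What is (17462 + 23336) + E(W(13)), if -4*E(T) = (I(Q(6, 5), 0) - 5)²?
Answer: 163167/4 ≈ 40792.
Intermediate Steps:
Q(H, d) = -9 (Q(H, d) = -3 + 6/(-1) = -3 + 6*(-1) = -3 - 6 = -9)
I(K, D) = D*K
E(T) = -25/4 (E(T) = -(0*(-9) - 5)²/4 = -(0 - 5)²/4 = -¼*(-5)² = -¼*25 = -25/4)
(17462 + 23336) + E(W(13)) = (17462 + 23336) - 25/4 = 40798 - 25/4 = 163167/4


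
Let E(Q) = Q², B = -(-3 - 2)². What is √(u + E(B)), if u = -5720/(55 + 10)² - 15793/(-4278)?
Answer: √48507596086170/278070 ≈ 25.047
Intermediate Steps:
B = -25 (B = -1*(-5)² = -1*25 = -25)
u = 650081/278070 (u = -5720/(65²) - 15793*(-1/4278) = -5720/4225 + 15793/4278 = -5720*1/4225 + 15793/4278 = -88/65 + 15793/4278 = 650081/278070 ≈ 2.3378)
√(u + E(B)) = √(650081/278070 + (-25)²) = √(650081/278070 + 625) = √(174443831/278070) = √48507596086170/278070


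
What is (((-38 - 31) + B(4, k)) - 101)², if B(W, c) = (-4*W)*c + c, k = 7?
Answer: 75625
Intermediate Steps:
B(W, c) = c - 4*W*c (B(W, c) = -4*W*c + c = c - 4*W*c)
(((-38 - 31) + B(4, k)) - 101)² = (((-38 - 31) + 7*(1 - 4*4)) - 101)² = ((-69 + 7*(1 - 16)) - 101)² = ((-69 + 7*(-15)) - 101)² = ((-69 - 105) - 101)² = (-174 - 101)² = (-275)² = 75625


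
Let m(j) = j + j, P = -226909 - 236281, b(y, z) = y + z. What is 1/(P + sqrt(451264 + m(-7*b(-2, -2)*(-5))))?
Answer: -231595/107272262558 - sqrt(112746)/107272262558 ≈ -2.1621e-6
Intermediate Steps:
P = -463190
m(j) = 2*j
1/(P + sqrt(451264 + m(-7*b(-2, -2)*(-5)))) = 1/(-463190 + sqrt(451264 + 2*(-7*(-2 - 2)*(-5)))) = 1/(-463190 + sqrt(451264 + 2*(-7*(-4)*(-5)))) = 1/(-463190 + sqrt(451264 + 2*(28*(-5)))) = 1/(-463190 + sqrt(451264 + 2*(-140))) = 1/(-463190 + sqrt(451264 - 280)) = 1/(-463190 + sqrt(450984)) = 1/(-463190 + 2*sqrt(112746))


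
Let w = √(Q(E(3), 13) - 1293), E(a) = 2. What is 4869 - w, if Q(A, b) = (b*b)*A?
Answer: 4869 - I*√955 ≈ 4869.0 - 30.903*I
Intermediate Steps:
Q(A, b) = A*b² (Q(A, b) = b²*A = A*b²)
w = I*√955 (w = √(2*13² - 1293) = √(2*169 - 1293) = √(338 - 1293) = √(-955) = I*√955 ≈ 30.903*I)
4869 - w = 4869 - I*√955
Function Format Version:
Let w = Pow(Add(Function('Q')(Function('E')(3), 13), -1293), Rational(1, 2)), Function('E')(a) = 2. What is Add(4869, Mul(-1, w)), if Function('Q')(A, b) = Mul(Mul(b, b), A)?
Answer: Add(4869, Mul(-1, I, Pow(955, Rational(1, 2)))) ≈ Add(4869.0, Mul(-30.903, I))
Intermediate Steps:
Function('Q')(A, b) = Mul(A, Pow(b, 2)) (Function('Q')(A, b) = Mul(Pow(b, 2), A) = Mul(A, Pow(b, 2)))
w = Mul(I, Pow(955, Rational(1, 2))) (w = Pow(Add(Mul(2, Pow(13, 2)), -1293), Rational(1, 2)) = Pow(Add(Mul(2, 169), -1293), Rational(1, 2)) = Pow(Add(338, -1293), Rational(1, 2)) = Pow(-955, Rational(1, 2)) = Mul(I, Pow(955, Rational(1, 2))) ≈ Mul(30.903, I))
Add(4869, Mul(-1, w)) = Add(4869, Mul(-1, Mul(I, Pow(955, Rational(1, 2))))) = Add(4869, Mul(-1, I, Pow(955, Rational(1, 2))))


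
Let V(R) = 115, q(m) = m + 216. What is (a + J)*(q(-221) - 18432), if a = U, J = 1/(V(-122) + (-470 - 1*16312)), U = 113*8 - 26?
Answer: -269800144125/16667 ≈ -1.6188e+7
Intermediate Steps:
q(m) = 216 + m
U = 878 (U = 904 - 26 = 878)
J = -1/16667 (J = 1/(115 + (-470 - 1*16312)) = 1/(115 + (-470 - 16312)) = 1/(115 - 16782) = 1/(-16667) = -1/16667 ≈ -5.9999e-5)
a = 878
(a + J)*(q(-221) - 18432) = (878 - 1/16667)*((216 - 221) - 18432) = 14633625*(-5 - 18432)/16667 = (14633625/16667)*(-18437) = -269800144125/16667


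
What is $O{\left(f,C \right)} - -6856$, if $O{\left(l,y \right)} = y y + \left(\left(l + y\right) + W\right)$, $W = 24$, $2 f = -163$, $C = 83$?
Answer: $\frac{27541}{2} \approx 13771.0$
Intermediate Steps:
$f = - \frac{163}{2}$ ($f = \frac{1}{2} \left(-163\right) = - \frac{163}{2} \approx -81.5$)
$O{\left(l,y \right)} = 24 + l + y + y^{2}$ ($O{\left(l,y \right)} = y y + \left(\left(l + y\right) + 24\right) = y^{2} + \left(24 + l + y\right) = 24 + l + y + y^{2}$)
$O{\left(f,C \right)} - -6856 = \left(24 - \frac{163}{2} + 83 + 83^{2}\right) - -6856 = \left(24 - \frac{163}{2} + 83 + 6889\right) + 6856 = \frac{13829}{2} + 6856 = \frac{27541}{2}$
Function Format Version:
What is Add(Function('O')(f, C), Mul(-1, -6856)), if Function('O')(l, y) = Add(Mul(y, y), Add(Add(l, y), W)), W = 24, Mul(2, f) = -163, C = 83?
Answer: Rational(27541, 2) ≈ 13771.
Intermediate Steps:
f = Rational(-163, 2) (f = Mul(Rational(1, 2), -163) = Rational(-163, 2) ≈ -81.500)
Function('O')(l, y) = Add(24, l, y, Pow(y, 2)) (Function('O')(l, y) = Add(Mul(y, y), Add(Add(l, y), 24)) = Add(Pow(y, 2), Add(24, l, y)) = Add(24, l, y, Pow(y, 2)))
Add(Function('O')(f, C), Mul(-1, -6856)) = Add(Add(24, Rational(-163, 2), 83, Pow(83, 2)), Mul(-1, -6856)) = Add(Add(24, Rational(-163, 2), 83, 6889), 6856) = Add(Rational(13829, 2), 6856) = Rational(27541, 2)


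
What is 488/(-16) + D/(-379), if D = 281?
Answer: -23681/758 ≈ -31.241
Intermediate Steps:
488/(-16) + D/(-379) = 488/(-16) + 281/(-379) = 488*(-1/16) + 281*(-1/379) = -61/2 - 281/379 = -23681/758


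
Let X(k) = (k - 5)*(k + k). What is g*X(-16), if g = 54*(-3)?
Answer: -108864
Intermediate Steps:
X(k) = 2*k*(-5 + k) (X(k) = (-5 + k)*(2*k) = 2*k*(-5 + k))
g = -162
g*X(-16) = -324*(-16)*(-5 - 16) = -324*(-16)*(-21) = -162*672 = -108864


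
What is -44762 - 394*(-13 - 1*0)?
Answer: -39640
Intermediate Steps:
-44762 - 394*(-13 - 1*0) = -44762 - 394*(-13 + 0) = -44762 - 394*(-13) = -44762 - 1*(-5122) = -44762 + 5122 = -39640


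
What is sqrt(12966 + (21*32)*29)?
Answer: 3*sqrt(3606) ≈ 180.15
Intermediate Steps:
sqrt(12966 + (21*32)*29) = sqrt(12966 + 672*29) = sqrt(12966 + 19488) = sqrt(32454) = 3*sqrt(3606)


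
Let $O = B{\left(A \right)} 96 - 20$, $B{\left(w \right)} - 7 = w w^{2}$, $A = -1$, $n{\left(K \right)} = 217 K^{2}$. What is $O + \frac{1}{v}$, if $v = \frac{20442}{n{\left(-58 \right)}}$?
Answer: $\frac{6047870}{10221} \approx 591.71$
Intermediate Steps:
$B{\left(w \right)} = 7 + w^{3}$ ($B{\left(w \right)} = 7 + w w^{2} = 7 + w^{3}$)
$v = \frac{10221}{364994}$ ($v = \frac{20442}{217 \left(-58\right)^{2}} = \frac{20442}{217 \cdot 3364} = \frac{20442}{729988} = 20442 \cdot \frac{1}{729988} = \frac{10221}{364994} \approx 0.028003$)
$O = 556$ ($O = \left(7 + \left(-1\right)^{3}\right) 96 - 20 = \left(7 - 1\right) 96 - 20 = 6 \cdot 96 - 20 = 576 - 20 = 556$)
$O + \frac{1}{v} = 556 + \frac{1}{\frac{10221}{364994}} = 556 + \frac{364994}{10221} = \frac{6047870}{10221}$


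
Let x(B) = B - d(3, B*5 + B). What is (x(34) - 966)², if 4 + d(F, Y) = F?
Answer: 866761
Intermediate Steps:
d(F, Y) = -4 + F
x(B) = 1 + B (x(B) = B - (-4 + 3) = B - 1*(-1) = B + 1 = 1 + B)
(x(34) - 966)² = ((1 + 34) - 966)² = (35 - 966)² = (-931)² = 866761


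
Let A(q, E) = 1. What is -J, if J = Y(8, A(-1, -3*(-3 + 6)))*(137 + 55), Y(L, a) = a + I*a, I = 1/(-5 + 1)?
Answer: -144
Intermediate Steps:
I = -1/4 (I = 1/(-4) = -1/4 ≈ -0.25000)
Y(L, a) = 3*a/4 (Y(L, a) = a - a/4 = 3*a/4)
J = 144 (J = ((3/4)*1)*(137 + 55) = (3/4)*192 = 144)
-J = -1*144 = -144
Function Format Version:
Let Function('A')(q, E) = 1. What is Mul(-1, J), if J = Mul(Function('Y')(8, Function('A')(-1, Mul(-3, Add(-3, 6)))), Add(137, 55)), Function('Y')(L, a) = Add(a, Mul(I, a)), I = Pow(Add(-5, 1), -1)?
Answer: -144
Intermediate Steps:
I = Rational(-1, 4) (I = Pow(-4, -1) = Rational(-1, 4) ≈ -0.25000)
Function('Y')(L, a) = Mul(Rational(3, 4), a) (Function('Y')(L, a) = Add(a, Mul(Rational(-1, 4), a)) = Mul(Rational(3, 4), a))
J = 144 (J = Mul(Mul(Rational(3, 4), 1), Add(137, 55)) = Mul(Rational(3, 4), 192) = 144)
Mul(-1, J) = Mul(-1, 144) = -144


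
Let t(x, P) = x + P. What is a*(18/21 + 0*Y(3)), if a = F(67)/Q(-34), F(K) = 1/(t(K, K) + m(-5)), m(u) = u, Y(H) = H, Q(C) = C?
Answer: -1/5117 ≈ -0.00019543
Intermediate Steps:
t(x, P) = P + x
F(K) = 1/(-5 + 2*K) (F(K) = 1/((K + K) - 5) = 1/(2*K - 5) = 1/(-5 + 2*K))
a = -1/4386 (a = 1/((-5 + 2*67)*(-34)) = -1/34/(-5 + 134) = -1/34/129 = (1/129)*(-1/34) = -1/4386 ≈ -0.00022800)
a*(18/21 + 0*Y(3)) = -(18/21 + 0*3)/4386 = -(18*(1/21) + 0)/4386 = -(6/7 + 0)/4386 = -1/4386*6/7 = -1/5117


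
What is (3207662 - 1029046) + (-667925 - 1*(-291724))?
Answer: 1802415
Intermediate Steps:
(3207662 - 1029046) + (-667925 - 1*(-291724)) = 2178616 + (-667925 + 291724) = 2178616 - 376201 = 1802415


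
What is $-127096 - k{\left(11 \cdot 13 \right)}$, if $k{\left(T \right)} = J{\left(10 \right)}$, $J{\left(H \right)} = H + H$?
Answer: $-127116$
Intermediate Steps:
$J{\left(H \right)} = 2 H$
$k{\left(T \right)} = 20$ ($k{\left(T \right)} = 2 \cdot 10 = 20$)
$-127096 - k{\left(11 \cdot 13 \right)} = -127096 - 20 = -127116$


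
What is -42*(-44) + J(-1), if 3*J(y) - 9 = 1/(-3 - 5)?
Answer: 44423/24 ≈ 1851.0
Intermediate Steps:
J(y) = 71/24 (J(y) = 3 + 1/(3*(-3 - 5)) = 3 + (⅓)/(-8) = 3 + (⅓)*(-⅛) = 3 - 1/24 = 71/24)
-42*(-44) + J(-1) = -42*(-44) + 71/24 = 1848 + 71/24 = 44423/24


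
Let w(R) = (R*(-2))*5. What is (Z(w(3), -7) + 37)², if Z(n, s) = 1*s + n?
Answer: 0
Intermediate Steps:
w(R) = -10*R (w(R) = -2*R*5 = -10*R)
Z(n, s) = n + s (Z(n, s) = s + n = n + s)
(Z(w(3), -7) + 37)² = ((-10*3 - 7) + 37)² = ((-30 - 7) + 37)² = (-37 + 37)² = 0² = 0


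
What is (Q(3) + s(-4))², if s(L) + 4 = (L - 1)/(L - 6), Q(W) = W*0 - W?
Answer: 169/4 ≈ 42.250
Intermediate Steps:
Q(W) = -W (Q(W) = 0 - W = -W)
s(L) = -4 + (-1 + L)/(-6 + L) (s(L) = -4 + (L - 1)/(L - 6) = -4 + (-1 + L)/(-6 + L))
(Q(3) + s(-4))² = (-1*3 + (23 - 3*(-4))/(-6 - 4))² = (-3 + (23 + 12)/(-10))² = (-3 - ⅒*35)² = (-3 - 7/2)² = (-13/2)² = 169/4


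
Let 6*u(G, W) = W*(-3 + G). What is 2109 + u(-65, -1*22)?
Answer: 7075/3 ≈ 2358.3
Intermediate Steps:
u(G, W) = W*(-3 + G)/6 (u(G, W) = (W*(-3 + G))/6 = W*(-3 + G)/6)
2109 + u(-65, -1*22) = 2109 + (-1*22)*(-3 - 65)/6 = 2109 + (⅙)*(-22)*(-68) = 2109 + 748/3 = 7075/3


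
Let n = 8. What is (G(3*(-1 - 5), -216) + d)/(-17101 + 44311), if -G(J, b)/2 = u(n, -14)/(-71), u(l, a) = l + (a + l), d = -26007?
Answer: -1846493/1931910 ≈ -0.95579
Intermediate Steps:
u(l, a) = a + 2*l
G(J, b) = 4/71 (G(J, b) = -2*(-14 + 2*8)/(-71) = -2*(-14 + 16)*(-1)/71 = -4*(-1)/71 = -2*(-2/71) = 4/71)
(G(3*(-1 - 5), -216) + d)/(-17101 + 44311) = (4/71 - 26007)/(-17101 + 44311) = -1846493/71/27210 = -1846493/71*1/27210 = -1846493/1931910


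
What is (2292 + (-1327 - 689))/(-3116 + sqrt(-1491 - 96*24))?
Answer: -860016/9713251 - 276*I*sqrt(3795)/9713251 ≈ -0.08854 - 0.0017505*I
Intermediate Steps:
(2292 + (-1327 - 689))/(-3116 + sqrt(-1491 - 96*24)) = (2292 - 2016)/(-3116 + sqrt(-1491 - 2304)) = 276/(-3116 + sqrt(-3795)) = 276/(-3116 + I*sqrt(3795))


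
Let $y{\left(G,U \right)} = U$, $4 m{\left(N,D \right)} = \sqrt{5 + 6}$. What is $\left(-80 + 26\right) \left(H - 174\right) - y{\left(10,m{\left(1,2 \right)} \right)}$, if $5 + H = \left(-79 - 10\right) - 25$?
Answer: $15822 - \frac{\sqrt{11}}{4} \approx 15821.0$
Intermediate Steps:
$H = -119$ ($H = -5 - 114 = -119$)
$m{\left(N,D \right)} = \frac{\sqrt{11}}{4}$ ($m{\left(N,D \right)} = \frac{\sqrt{5 + 6}}{4} = \frac{\sqrt{11}}{4}$)
$\left(-80 + 26\right) \left(H - 174\right) - y{\left(10,m{\left(1,2 \right)} \right)} = \left(-80 + 26\right) \left(-119 - 174\right) - \frac{\sqrt{11}}{4} = \left(-54\right) \left(-293\right) - \frac{\sqrt{11}}{4} = 15822 - \frac{\sqrt{11}}{4}$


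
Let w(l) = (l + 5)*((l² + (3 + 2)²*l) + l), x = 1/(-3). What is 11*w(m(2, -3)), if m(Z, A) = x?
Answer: -11858/27 ≈ -439.19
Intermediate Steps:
x = -⅓ ≈ -0.33333
m(Z, A) = -⅓
w(l) = (5 + l)*(l² + 26*l) (w(l) = (5 + l)*((l² + 5²*l) + l) = (5 + l)*((l² + 25*l) + l) = (5 + l)*(l² + 26*l))
11*w(m(2, -3)) = 11*(-(130 + (-⅓)² + 31*(-⅓))/3) = 11*(-(130 + ⅑ - 31/3)/3) = 11*(-⅓*1078/9) = 11*(-1078/27) = -11858/27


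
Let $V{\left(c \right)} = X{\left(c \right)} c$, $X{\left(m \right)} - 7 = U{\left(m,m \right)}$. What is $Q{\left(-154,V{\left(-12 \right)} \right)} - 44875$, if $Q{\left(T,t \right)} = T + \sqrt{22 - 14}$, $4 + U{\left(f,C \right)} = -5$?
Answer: $-45029 + 2 \sqrt{2} \approx -45026.0$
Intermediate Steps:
$U{\left(f,C \right)} = -9$ ($U{\left(f,C \right)} = -4 - 5 = -9$)
$X{\left(m \right)} = -2$ ($X{\left(m \right)} = 7 - 9 = -2$)
$V{\left(c \right)} = - 2 c$
$Q{\left(T,t \right)} = T + 2 \sqrt{2}$ ($Q{\left(T,t \right)} = T + \sqrt{8} = T + 2 \sqrt{2}$)
$Q{\left(-154,V{\left(-12 \right)} \right)} - 44875 = \left(-154 + 2 \sqrt{2}\right) - 44875 = -45029 + 2 \sqrt{2}$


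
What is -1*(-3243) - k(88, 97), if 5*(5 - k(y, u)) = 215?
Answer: 3281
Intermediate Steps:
k(y, u) = -38 (k(y, u) = 5 - ⅕*215 = 5 - 43 = -38)
-1*(-3243) - k(88, 97) = -1*(-3243) - 1*(-38) = 3243 + 38 = 3281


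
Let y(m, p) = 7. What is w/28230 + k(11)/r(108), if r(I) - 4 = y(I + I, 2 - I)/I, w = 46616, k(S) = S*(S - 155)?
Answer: -2404449068/6196485 ≈ -388.03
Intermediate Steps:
k(S) = S*(-155 + S)
r(I) = 4 + 7/I
w/28230 + k(11)/r(108) = 46616/28230 + (11*(-155 + 11))/(4 + 7/108) = 46616*(1/28230) + (11*(-144))/(4 + 7*(1/108)) = 23308/14115 - 1584/(4 + 7/108) = 23308/14115 - 1584/439/108 = 23308/14115 - 1584*108/439 = 23308/14115 - 171072/439 = -2404449068/6196485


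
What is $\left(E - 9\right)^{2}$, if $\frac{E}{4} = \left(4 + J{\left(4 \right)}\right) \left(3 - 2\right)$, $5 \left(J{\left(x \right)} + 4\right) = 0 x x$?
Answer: $81$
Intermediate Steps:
$J{\left(x \right)} = -4$ ($J{\left(x \right)} = -4 + \frac{0 x x}{5} = -4 + \frac{0 x}{5} = -4 + \frac{1}{5} \cdot 0 = -4 + 0 = -4$)
$E = 0$ ($E = 4 \left(4 - 4\right) \left(3 - 2\right) = 4 \cdot 0 \cdot 1 = 4 \cdot 0 = 0$)
$\left(E - 9\right)^{2} = \left(0 - 9\right)^{2} = \left(-9\right)^{2} = 81$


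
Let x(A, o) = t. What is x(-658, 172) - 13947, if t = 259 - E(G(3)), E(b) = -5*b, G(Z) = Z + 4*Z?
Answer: -13613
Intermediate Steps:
G(Z) = 5*Z
t = 334 (t = 259 - (-5)*5*3 = 259 - (-5)*15 = 259 - 1*(-75) = 259 + 75 = 334)
x(A, o) = 334
x(-658, 172) - 13947 = 334 - 13947 = -13613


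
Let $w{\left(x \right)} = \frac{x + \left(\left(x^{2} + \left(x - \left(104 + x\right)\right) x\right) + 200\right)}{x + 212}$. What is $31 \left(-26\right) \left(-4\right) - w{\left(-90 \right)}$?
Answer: $\frac{187879}{61} \approx 3080.0$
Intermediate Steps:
$w{\left(x \right)} = \frac{200 + x^{2} - 103 x}{212 + x}$ ($w{\left(x \right)} = \frac{x + \left(\left(x^{2} - 104 x\right) + 200\right)}{212 + x} = \frac{x + \left(200 + x^{2} - 104 x\right)}{212 + x} = \frac{200 + x^{2} - 103 x}{212 + x}$)
$31 \left(-26\right) \left(-4\right) - w{\left(-90 \right)} = 31 \left(-26\right) \left(-4\right) - \frac{200 + \left(-90\right)^{2} - -9270}{212 - 90} = \left(-806\right) \left(-4\right) - \frac{200 + 8100 + 9270}{122} = 3224 - \frac{1}{122} \cdot 17570 = 3224 - \frac{8785}{61} = \frac{187879}{61}$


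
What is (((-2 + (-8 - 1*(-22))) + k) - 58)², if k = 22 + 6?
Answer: 324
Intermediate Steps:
k = 28
(((-2 + (-8 - 1*(-22))) + k) - 58)² = (((-2 + (-8 - 1*(-22))) + 28) - 58)² = (((-2 + (-8 + 22)) + 28) - 58)² = (((-2 + 14) + 28) - 58)² = ((12 + 28) - 58)² = (40 - 58)² = (-18)² = 324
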